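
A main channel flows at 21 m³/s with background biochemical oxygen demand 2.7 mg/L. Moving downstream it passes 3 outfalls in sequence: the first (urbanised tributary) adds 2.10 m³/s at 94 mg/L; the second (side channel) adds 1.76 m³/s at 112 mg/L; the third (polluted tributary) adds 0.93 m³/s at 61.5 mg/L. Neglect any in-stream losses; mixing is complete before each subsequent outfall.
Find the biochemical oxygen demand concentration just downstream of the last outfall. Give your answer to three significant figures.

Below outfall 1: Q → 23.10 m³/s, C = (21.00·2.700 + 2.100·94.00)/23.10 = 11.00 mg/L.
Below outfall 2: Q → 24.86 m³/s, C = (23.10·11.00 + 1.760·112.0)/24.86 = 18.15 mg/L.
Below outfall 3: Q → 25.79 m³/s, C = (24.86·18.15 + 0.9300·61.50)/25.79 = 19.71 mg/L.

19.7 mg/L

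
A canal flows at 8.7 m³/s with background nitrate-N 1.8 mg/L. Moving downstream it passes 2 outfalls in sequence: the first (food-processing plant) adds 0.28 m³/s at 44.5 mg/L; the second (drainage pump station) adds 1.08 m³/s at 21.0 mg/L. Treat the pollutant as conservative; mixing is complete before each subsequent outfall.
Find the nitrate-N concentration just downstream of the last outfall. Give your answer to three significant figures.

5.05 mg/L

Outfall 1: combined Q = 8.980 m³/s; C = (8.700·1.800 + 0.2800·44.50)/8.980 = 3.131 mg/L.
Outfall 2: combined Q = 10.06 m³/s; C = (8.980·3.131 + 1.080·21.00)/10.06 = 5.050 mg/L.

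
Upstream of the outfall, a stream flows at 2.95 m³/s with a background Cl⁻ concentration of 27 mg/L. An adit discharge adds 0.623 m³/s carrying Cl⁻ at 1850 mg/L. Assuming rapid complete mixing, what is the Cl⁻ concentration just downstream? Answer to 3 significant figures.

345 mg/L

Conservation of mass: C = (2.950·27.00 + 0.6230·1850) / 3.573 = 1232/3.573 = 344.9 mg/L.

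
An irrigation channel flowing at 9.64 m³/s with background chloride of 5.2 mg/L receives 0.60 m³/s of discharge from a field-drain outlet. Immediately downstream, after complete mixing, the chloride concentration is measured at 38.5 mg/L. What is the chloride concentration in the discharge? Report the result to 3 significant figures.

Mass balance: 9.640·5.200 + 0.6000·Cₑ = 10.24·38.50
→ Cₑ = (10.24·38.50 − 9.640·5.200) / 0.6000 = 573.5 mg/L.

574 mg/L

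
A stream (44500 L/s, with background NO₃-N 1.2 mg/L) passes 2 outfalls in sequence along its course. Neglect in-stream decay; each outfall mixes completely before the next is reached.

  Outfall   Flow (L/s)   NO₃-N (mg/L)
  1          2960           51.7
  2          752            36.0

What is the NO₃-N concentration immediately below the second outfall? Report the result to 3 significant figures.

Outfall 1: combined Q = 47460 L/s; C = (44500·1.200 + 2960·51.70)/47460 = 4.350 mg/L.
Outfall 2: combined Q = 48210 L/s; C = (47460·4.350 + 752.0·36.00)/48210 = 4.843 mg/L.

4.84 mg/L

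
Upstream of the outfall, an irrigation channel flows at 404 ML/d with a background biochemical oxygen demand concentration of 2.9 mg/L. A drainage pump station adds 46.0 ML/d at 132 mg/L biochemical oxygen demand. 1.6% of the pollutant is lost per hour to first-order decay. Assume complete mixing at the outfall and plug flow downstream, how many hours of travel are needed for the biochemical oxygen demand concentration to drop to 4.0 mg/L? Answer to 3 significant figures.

Conservation of mass: C = (404.0·2.900 + 46.00·132.0) / 450.0 = 7244/450.0 = 16.10 mg/L.
1.6%/h lost → k = −ln(1 − 0.016) = 0.01613 h⁻¹.
16.10·exp(−k·t) = 4.0 → t = ln(16.10/4.0)/k = 310800 s = 86.32 h.

86.3 h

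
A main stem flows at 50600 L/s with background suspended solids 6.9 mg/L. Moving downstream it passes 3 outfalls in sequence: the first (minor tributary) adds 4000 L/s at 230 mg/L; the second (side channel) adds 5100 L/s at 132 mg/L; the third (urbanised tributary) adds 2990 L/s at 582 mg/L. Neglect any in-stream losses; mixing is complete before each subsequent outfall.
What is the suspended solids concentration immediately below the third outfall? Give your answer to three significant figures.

58.7 mg/L

Outfall 1: combined Q = 54600 L/s; C = (50600·6.900 + 4000·230.0)/54600 = 23.24 mg/L.
Outfall 2: combined Q = 59700 L/s; C = (54600·23.24 + 5100·132.0)/59700 = 32.54 mg/L.
Outfall 3: combined Q = 62690 L/s; C = (59700·32.54 + 2990·582.0)/62690 = 58.74 mg/L.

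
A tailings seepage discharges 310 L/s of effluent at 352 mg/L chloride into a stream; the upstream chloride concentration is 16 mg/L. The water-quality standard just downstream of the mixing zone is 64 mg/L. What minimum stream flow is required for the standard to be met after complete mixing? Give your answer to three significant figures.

1860 L/s

Set C_mix = 64: (Q·16.00 + 310.0·352.0) / (Q + 310.0) = 64
→ Q = 310.0·(352.0 − 64)/(64 − 16.00) = 1860 L/s.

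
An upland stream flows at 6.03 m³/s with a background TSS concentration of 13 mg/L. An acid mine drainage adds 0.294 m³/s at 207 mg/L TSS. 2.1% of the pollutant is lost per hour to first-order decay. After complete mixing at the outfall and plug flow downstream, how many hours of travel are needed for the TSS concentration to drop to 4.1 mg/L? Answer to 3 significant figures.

After mixing, C = (6.030·13.00 + 0.2940·207.0) / 6.324 = 139.2/6.324 = 22.02 mg/L.
2.1%/h lost → k = −ln(1 − 0.021) = 0.02122 h⁻¹.
22.02·exp(−k·t) = 4.1 → t = ln(22.02/4.1)/k = 285100 s = 79.20 h.

79.2 h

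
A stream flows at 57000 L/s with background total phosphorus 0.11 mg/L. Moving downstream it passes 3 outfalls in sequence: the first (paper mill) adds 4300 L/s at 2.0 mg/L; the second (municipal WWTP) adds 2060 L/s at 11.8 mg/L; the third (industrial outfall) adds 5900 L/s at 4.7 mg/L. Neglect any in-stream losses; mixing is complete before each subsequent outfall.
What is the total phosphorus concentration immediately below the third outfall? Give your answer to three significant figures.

0.966 mg/L

After outfall 1: Q = 57000 + 4300 = 61300 L/s; C = (57000·0.1100 + 4300·2.000)/61300 = 0.2426 mg/L.
After outfall 2: Q = 61300 + 2060 = 63360 L/s; C = (61300·0.2426 + 2060·11.80)/63360 = 0.6183 mg/L.
After outfall 3: Q = 63360 + 5900 = 69260 L/s; C = (63360·0.6183 + 5900·4.700)/69260 = 0.9660 mg/L.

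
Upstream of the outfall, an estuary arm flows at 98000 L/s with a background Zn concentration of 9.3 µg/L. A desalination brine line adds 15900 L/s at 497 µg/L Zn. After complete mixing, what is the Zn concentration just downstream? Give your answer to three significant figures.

Flow-weighted average: C = (98000·9.300 + 15900·497.0) / 113900 = 8814000/113900 = 77.38 µg/L.

77.4 µg/L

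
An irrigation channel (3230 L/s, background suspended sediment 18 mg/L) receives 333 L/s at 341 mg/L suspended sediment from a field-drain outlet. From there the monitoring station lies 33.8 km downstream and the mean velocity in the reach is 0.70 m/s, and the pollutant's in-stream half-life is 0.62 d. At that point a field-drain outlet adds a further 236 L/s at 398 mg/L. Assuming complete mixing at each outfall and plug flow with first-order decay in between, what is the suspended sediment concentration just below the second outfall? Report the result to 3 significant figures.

48.9 mg/L

After mixing, C = (3230·18.00 + 333.0·341.0) / 3563 = 171700/3563 = 48.19 mg/L; combined flow 3563 L/s.
Travel time t = 33.8·1000 / 0.70 = 48290 s = 13.41 h.
Half-life 0.62 d → k = ln 2 / 0.62 = 1.118 d⁻¹.
Applying C = C₀e^(−kt): 48.19 × 0.5354 = 25.80 mg/L.
At the second outfall, C = (3563·25.80 + 236.0·398.0) / (3563 + 236.0) = 48.92 mg/L.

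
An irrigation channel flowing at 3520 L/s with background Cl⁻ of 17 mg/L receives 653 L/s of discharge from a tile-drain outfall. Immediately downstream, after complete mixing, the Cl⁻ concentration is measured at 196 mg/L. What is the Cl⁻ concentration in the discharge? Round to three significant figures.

1160 mg/L

Mass balance: 3520·17.00 + 653.0·Cₑ = 4173·196.0
→ Cₑ = (4173·196.0 − 3520·17.00) / 653.0 = 1161 mg/L.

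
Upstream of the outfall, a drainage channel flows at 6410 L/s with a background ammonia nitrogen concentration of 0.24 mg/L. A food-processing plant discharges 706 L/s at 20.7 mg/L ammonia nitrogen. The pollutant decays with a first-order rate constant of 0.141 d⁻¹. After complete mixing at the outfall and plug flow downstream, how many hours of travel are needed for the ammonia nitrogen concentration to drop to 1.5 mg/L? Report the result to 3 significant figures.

Conservation of mass: C = (6410·0.2400 + 706.0·20.70) / 7116 = 16150/7116 = 2.270 mg/L.
2.270·exp(−k·t) = 1.5 → t = ln(2.270/1.5)/k = 253900 s = 70.51 h.

70.5 h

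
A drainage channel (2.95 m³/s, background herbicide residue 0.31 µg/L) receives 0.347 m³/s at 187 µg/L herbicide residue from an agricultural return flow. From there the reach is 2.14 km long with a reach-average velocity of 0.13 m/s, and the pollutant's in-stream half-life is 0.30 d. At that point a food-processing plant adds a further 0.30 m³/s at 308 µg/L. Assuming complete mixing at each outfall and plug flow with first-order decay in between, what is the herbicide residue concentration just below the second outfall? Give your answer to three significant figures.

37.5 µg/L

After mixing, C = (2.950·0.3100 + 0.3470·187.0) / 3.297 = 65.80/3.297 = 19.96 µg/L; combined flow 3.297 m³/s.
Travel time t = 2.14·1000 / 0.13 = 16460 s = 4.573 h.
Half-life 0.30 d → k = ln 2 / 0.30 = 2.310 d⁻¹.
After decay, C = 19.96 × e^(−kt) = 19.96 × 0.6439 = 12.85 µg/L.
Second outfall: C = (3.297·12.85 + 0.3000·308.0)/3.597 = 37.47 µg/L.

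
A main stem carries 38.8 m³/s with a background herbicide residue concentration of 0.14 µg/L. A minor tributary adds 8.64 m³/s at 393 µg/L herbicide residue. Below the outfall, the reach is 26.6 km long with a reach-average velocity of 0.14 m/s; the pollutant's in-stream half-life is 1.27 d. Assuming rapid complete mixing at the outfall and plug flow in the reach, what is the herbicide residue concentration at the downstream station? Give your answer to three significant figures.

21.6 µg/L

Mass balance: C = (38.80·0.1400 + 8.640·393.0) / 47.44 = 3401/47.44 = 71.69 µg/L.
Travel time t = 26.6·1000 / 0.14 = 190000 s = 52.78 h.
Half-life 1.27 d → k = ln 2 / 1.27 = 0.5458 d⁻¹.
Applying C = C₀e^(−kt): 71.69 × 0.3011 = 21.59 µg/L.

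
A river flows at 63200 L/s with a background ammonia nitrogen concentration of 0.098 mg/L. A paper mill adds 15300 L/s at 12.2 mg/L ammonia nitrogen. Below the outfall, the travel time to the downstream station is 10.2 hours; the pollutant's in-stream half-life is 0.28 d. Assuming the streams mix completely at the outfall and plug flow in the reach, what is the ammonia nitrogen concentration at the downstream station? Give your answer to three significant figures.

Flow-weighted average: C = (63200·0.09800 + 15300·12.20) / 78500 = 192900/78500 = 2.457 mg/L.
Half-life 0.28 d → k = ln 2 / 0.28 = 2.476 d⁻¹.
Decay over the reach: 2.457·exp(−kt) = 2.457·0.3492 = 0.8579 mg/L.

0.858 mg/L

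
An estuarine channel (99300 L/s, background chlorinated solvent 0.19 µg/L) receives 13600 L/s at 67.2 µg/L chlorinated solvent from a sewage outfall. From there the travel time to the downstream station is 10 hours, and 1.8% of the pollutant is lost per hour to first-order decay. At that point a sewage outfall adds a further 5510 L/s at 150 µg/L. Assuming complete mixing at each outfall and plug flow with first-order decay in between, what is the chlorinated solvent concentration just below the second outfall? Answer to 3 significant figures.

13.5 µg/L

Mixed concentration C = ΣQC/ΣQ = (99300·0.1900 + 13600·67.20) / 112900 = 932800/112900 = 8.262 µg/L; combined flow 112900 L/s.
1.8%/h lost → k = −ln(1 − 0.018) = 0.01816 h⁻¹.
Applying C = C₀e^(−kt): 8.262 × 0.8339 = 6.890 µg/L.
Second outfall: C = (112900·6.890 + 5510·150.0)/118400 = 13.55 µg/L.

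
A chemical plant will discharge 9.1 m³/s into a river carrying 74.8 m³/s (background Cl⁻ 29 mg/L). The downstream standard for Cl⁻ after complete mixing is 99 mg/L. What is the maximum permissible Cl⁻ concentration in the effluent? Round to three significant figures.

At the limit, (Qr·Cr + Qe·Cₑ)/(Qr + Qe) = 99:
Cₑ = (83.90·99 − 74.80·29.00) / 9.100 = 674.4 mg/L.

674 mg/L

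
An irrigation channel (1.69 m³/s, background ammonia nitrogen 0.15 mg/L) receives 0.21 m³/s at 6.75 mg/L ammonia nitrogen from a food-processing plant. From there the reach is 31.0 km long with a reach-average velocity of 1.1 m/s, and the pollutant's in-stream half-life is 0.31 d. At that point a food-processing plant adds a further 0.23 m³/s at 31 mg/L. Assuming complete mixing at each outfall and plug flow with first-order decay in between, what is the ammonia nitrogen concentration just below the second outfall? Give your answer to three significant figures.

3.73 mg/L

After mixing, C = (1.690·0.1500 + 0.2100·6.750) / 1.900 = 1.671/1.900 = 0.8795 mg/L; combined flow 1.900 m³/s.
Travel time t = 31.0·1000 / 1.1 = 28180 s = 7.828 h.
Half-life 0.31 d → k = ln 2 / 0.31 = 2.236 d⁻¹.
Applying C = C₀e^(−kt): 0.8795 × 0.4822 = 0.4241 mg/L.
At the second outfall, C = (1.900·0.4241 + 0.2300·31.00) / (1.900 + 0.2300) = 3.726 mg/L.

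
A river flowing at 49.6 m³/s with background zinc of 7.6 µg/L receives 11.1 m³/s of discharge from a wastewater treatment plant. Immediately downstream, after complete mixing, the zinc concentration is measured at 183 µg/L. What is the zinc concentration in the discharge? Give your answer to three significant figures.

967 µg/L

Mass balance: 49.60·7.600 + 11.10·Cₑ = 60.70·183.0
→ Cₑ = (60.70·183.0 − 49.60·7.600) / 11.10 = 966.8 µg/L.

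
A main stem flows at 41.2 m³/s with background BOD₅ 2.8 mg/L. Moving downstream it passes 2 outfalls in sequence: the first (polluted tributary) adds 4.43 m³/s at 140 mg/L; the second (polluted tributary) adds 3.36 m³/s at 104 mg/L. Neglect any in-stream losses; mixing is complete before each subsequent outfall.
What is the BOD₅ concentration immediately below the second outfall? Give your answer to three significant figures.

Outfall 1: combined Q = 45.63 m³/s; C = (41.20·2.800 + 4.430·140.0)/45.63 = 16.12 mg/L.
Outfall 2: combined Q = 48.99 m³/s; C = (45.63·16.12 + 3.360·104.0)/48.99 = 22.15 mg/L.

22.1 mg/L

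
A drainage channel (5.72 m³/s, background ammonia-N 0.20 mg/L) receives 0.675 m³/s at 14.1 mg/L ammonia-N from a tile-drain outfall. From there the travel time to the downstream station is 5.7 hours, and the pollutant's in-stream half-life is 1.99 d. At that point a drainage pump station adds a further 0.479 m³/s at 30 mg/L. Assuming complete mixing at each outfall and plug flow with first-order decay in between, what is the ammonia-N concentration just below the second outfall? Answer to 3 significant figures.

Mass balance: C = (5.720·0.2000 + 0.6750·14.10) / 6.395 = 10.66/6.395 = 1.667 mg/L; combined flow 6.395 m³/s.
Half-life 1.99 d → k = ln 2 / 1.99 = 0.3483 d⁻¹.
After decay, C = 1.667 × e^(−kt) = 1.667 × 0.9206 = 1.535 mg/L.
At the second outfall, C = (6.395·1.535 + 0.4790·30.00) / (6.395 + 0.4790) = 3.518 mg/L.

3.52 mg/L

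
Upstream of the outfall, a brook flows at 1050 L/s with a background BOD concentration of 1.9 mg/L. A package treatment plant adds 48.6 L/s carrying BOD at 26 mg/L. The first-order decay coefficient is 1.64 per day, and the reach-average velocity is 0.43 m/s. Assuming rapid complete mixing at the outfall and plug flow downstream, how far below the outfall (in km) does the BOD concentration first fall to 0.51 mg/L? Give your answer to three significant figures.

After mixing, C = (1050·1.900 + 48.60·26.00) / 1099 = 3259/1099 = 2.966 mg/L.
Set 2.966·exp(−k·t) = 0.51 → t = ln(2.966/0.51)/k = 92750 s = 25.76 h.
Distance = v·t = 0.43·92750 = 39880 m = 39.88 km.

39.9 km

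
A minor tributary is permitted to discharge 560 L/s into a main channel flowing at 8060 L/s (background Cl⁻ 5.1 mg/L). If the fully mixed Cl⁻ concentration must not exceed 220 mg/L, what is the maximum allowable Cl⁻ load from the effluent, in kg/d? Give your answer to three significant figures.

Mass balance at the limit: 8060·5.100 + 560.0·Cₑ = 8620·220 → Cₑ = 3313 mg/L.
560.0 L/s = 0.5600 m³/s. Load = 0.5600 m³/s × 3313 g/m³ × 86 400 s/d = 160300 kg/d.

160000 kg/d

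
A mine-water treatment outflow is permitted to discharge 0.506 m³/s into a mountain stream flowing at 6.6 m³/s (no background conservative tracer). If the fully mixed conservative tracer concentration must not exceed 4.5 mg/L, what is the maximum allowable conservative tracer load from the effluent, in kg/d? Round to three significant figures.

2760 kg/d

Mass balance at the limit: 6.600·0 + 0.5060·Cₑ = 7.106·4.5 → Cₑ = 63.20 mg/L.
Load = 0.5060 m³/s × 63.20 g/m³ × 86 400 s/d = 2763 kg/d.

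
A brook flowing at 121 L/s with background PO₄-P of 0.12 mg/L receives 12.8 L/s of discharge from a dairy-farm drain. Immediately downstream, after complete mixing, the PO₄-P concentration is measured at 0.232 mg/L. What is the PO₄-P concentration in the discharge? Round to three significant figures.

1.29 mg/L

Mass balance: 121.0·0.1200 + 12.80·Cₑ = 133.8·0.2320
→ Cₑ = (133.8·0.2320 − 121.0·0.1200) / 12.80 = 1.291 mg/L.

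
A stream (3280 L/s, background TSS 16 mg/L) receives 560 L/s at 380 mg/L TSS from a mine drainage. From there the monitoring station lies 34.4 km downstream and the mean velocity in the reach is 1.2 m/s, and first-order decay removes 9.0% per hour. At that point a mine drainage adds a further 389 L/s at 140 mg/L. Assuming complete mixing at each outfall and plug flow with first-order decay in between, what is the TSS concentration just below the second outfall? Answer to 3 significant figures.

Mass balance: C = (3280·16.00 + 560.0·380.0) / 3840 = 265300/3840 = 69.08 mg/L; combined flow 3840 L/s.
Travel time t = 34.4·1000 / 1.2 = 28670 s = 7.963 h.
9.0%/h lost → k = −ln(1 − 0.09) = 0.09431 h⁻¹.
After decay, C = 69.08 × e^(−kt) = 69.08 × 0.4719 = 32.60 mg/L.
Second outfall: C = (3840·32.60 + 389.0·140.0)/4229 = 42.48 mg/L.

42.5 mg/L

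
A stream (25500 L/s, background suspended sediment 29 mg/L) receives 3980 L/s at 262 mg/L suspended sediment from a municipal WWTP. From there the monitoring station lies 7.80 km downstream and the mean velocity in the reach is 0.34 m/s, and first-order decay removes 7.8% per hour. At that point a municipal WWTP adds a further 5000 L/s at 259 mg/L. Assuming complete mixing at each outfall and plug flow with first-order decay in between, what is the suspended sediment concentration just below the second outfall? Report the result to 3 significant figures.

68.4 mg/L

Mass balance: C = (25500·29.00 + 3980·262.0) / 29480 = 1782000/29480 = 60.46 mg/L; combined flow 29480 L/s.
Travel time t = 7.80·1000 / 0.34 = 22940 s = 6.373 h.
7.8%/h lost → k = −ln(1 − 0.078) = 0.08121 h⁻¹.
Applying C = C₀e^(−kt): 60.46 × 0.5960 = 36.03 mg/L.
Second outfall: C = (29480·36.03 + 5000·259.0)/34480 = 68.37 mg/L.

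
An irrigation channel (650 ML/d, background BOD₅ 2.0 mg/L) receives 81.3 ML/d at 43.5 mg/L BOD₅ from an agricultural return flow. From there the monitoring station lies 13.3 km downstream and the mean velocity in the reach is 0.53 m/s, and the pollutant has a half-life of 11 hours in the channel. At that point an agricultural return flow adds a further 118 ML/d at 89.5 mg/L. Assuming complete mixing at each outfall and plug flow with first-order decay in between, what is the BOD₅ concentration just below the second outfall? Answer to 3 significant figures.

Conservation of mass: C = (650.0·2.000 + 81.30·43.50) / 731.3 = 4837/731.3 = 6.614 mg/L; combined flow 731.3 ML/d.
Travel time t = 13.3·1000 / 0.53 = 25090 s = 6.971 h.
Half-life 11 h → k = ln 2 / 11 = 0.06301 h⁻¹ = 1.512 d⁻¹.
After decay, C = 6.614 × e^(−kt) = 6.614 × 0.6445 = 4.263 mg/L.
Second outfall: C = (731.3·4.263 + 118.0·89.50)/849.3 = 16.11 mg/L.

16.1 mg/L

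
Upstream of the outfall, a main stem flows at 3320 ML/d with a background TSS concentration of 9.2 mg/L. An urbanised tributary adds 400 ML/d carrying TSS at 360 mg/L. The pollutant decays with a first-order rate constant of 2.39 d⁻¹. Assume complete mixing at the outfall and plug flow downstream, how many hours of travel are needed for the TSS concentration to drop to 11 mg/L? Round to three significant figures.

14.6 h

After mixing, C = (3320·9.200 + 400.0·360.0) / 3720 = 174500/3720 = 46.92 mg/L.
46.92·exp(−k·t) = 11 → t = ln(46.92/11)/k = 52440 s = 14.57 h.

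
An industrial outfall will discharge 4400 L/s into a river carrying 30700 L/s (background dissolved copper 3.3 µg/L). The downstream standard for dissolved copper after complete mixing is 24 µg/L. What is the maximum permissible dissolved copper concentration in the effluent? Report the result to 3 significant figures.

At the limit, (Qr·Cr + Qe·Cₑ)/(Qr + Qe) = 24:
Cₑ = (35100·24 − 30700·3.300) / 4400 = 168.4 µg/L.

168 µg/L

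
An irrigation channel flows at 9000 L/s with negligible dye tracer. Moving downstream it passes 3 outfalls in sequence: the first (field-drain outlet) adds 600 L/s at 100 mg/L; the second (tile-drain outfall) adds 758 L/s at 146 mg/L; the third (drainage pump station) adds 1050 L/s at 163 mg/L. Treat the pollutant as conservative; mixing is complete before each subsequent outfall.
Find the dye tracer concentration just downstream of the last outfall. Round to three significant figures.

Outfall 1: combined Q = 9600 L/s; C = (9000·0 + 600.0·100.0)/9600 = 6.250 mg/L.
Outfall 2: combined Q = 10360 L/s; C = (9600·6.250 + 758.0·146.0)/10360 = 16.48 mg/L.
Outfall 3: combined Q = 11410 L/s; C = (10360·16.48 + 1050·163.0)/11410 = 29.96 mg/L.

30.0 mg/L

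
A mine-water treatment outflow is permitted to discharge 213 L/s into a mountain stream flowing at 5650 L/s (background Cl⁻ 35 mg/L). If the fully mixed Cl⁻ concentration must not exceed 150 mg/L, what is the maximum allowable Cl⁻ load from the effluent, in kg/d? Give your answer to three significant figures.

58900 kg/d

Mass balance at the limit: 5650·35.00 + 213.0·Cₑ = 5863·150 → Cₑ = 3200 mg/L.
213.0 L/s = 0.2130 m³/s. Load = 0.2130 m³/s × 3200 g/m³ × 86 400 s/d = 58900 kg/d.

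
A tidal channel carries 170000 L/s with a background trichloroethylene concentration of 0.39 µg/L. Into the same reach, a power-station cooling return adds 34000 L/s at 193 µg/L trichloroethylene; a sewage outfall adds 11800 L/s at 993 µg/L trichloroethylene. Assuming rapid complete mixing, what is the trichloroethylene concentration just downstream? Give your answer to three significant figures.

Conservation of mass: C = (170000·0.3900 + 34000·193.0 + 11800·993.0) / 215800 = 18350000/215800 = 85.01 µg/L.

85.0 µg/L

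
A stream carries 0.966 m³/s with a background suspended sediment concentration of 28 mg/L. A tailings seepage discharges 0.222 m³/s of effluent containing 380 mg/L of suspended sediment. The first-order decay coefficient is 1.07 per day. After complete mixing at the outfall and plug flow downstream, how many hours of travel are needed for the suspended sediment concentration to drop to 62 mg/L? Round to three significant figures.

Mass balance: C = (0.9660·28.00 + 0.2220·380.0) / 1.188 = 111.4/1.188 = 93.78 mg/L.
93.78·exp(−k·t) = 62 → t = ln(93.78/62)/k = 33410 s = 9.281 h.

9.28 h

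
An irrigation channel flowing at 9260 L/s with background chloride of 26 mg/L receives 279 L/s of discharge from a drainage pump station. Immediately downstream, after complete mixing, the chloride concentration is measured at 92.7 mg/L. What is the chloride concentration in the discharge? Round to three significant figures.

2310 mg/L

Mass balance: 9260·26.00 + 279.0·Cₑ = 9539·92.70
→ Cₑ = (9539·92.70 − 9260·26.00) / 279.0 = 2306 mg/L.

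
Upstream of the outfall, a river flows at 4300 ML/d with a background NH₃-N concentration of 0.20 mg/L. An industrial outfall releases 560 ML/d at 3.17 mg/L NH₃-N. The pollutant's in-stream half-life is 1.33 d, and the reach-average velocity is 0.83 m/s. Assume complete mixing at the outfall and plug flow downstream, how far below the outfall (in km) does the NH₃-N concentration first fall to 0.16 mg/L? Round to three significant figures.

168 km

Flow-weighted average: C = (4300·0.2000 + 560.0·3.170) / 4860 = 2635/4860 = 0.5422 mg/L.
Half-life 1.33 d → k = ln 2 / 1.33 = 0.5212 d⁻¹.
Set 0.5422·exp(−k·t) = 0.16 → t = ln(0.5422/0.16)/k = 202300 s = 56.21 h.
Distance = v·t = 0.83·202300 = 167900 m = 167.9 km.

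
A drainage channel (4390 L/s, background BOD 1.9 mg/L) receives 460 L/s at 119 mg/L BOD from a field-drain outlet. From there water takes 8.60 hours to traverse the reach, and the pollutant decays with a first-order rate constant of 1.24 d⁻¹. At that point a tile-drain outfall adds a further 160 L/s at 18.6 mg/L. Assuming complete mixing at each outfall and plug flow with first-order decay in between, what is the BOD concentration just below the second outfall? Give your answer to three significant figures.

Mass balance: C = (4390·1.900 + 460.0·119.0) / 4850 = 63080/4850 = 13.01 mg/L; combined flow 4850 L/s.
After decay, C = 13.01 × e^(−kt) = 13.01 × 0.6413 = 8.340 mg/L.
Second outfall: C = (4850·8.340 + 160.0·18.60)/5010 = 8.668 mg/L.

8.67 mg/L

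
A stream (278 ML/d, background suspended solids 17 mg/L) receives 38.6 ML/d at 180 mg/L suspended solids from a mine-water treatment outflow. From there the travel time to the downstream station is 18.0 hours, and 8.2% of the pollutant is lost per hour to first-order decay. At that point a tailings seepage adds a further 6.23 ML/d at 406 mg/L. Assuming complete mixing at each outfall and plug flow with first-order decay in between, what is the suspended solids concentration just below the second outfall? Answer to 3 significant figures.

15.6 mg/L

After mixing, C = (278.0·17.00 + 38.60·180.0) / 316.6 = 11670/316.6 = 36.87 mg/L; combined flow 316.6 ML/d.
8.2%/h lost → k = −ln(1 − 0.082) = 0.08556 h⁻¹.
After decay, C = 36.87 × e^(−kt) = 36.87 × 0.2144 = 7.905 mg/L.
Second outfall: C = (316.6·7.905 + 6.230·406.0)/322.8 = 15.59 mg/L.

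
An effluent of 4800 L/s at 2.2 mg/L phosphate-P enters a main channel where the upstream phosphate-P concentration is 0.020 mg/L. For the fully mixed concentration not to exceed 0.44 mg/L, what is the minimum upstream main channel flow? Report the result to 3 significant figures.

20100 L/s

Set C_mix = 0.44: (Q·0.02000 + 4800·2.200) / (Q + 4800) = 0.44
→ Q = 4800·(2.200 − 0.44)/(0.44 − 0.02000) = 20110 L/s.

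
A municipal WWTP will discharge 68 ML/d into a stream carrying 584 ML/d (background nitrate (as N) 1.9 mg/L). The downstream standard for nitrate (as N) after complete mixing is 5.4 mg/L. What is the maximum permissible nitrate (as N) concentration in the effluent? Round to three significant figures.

At the limit, (Qr·Cr + Qe·Cₑ)/(Qr + Qe) = 5.4:
Cₑ = (652.0·5.4 − 584.0·1.900) / 68.00 = 35.46 mg/L.

35.5 mg/L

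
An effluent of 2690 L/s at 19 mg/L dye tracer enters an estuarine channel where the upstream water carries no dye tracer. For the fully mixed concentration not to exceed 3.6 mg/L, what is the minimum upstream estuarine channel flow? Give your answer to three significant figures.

Set C_mix = 3.6: (Q·0 + 2690·19.00) / (Q + 2690) = 3.6
→ Q = 2690·(19.00 − 3.6)/(3.6 − 0) = 11510 L/s.

11500 L/s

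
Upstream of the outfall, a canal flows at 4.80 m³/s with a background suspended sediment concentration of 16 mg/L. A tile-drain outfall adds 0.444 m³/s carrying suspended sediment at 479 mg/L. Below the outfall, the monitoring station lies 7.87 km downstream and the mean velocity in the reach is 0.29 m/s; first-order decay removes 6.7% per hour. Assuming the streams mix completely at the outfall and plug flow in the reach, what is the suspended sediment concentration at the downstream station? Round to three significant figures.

Mass balance: C = (4.800·16.00 + 0.4440·479.0) / 5.244 = 289.5/5.244 = 55.20 mg/L.
Travel time t = 7.87·1000 / 0.29 = 27140 s = 7.538 h.
6.7%/h lost → k = −ln(1 − 0.067) = 0.06935 h⁻¹.
After decay, C = 55.20 × e^(−kt) = 55.20 × 0.5929 = 32.73 mg/L.

32.7 mg/L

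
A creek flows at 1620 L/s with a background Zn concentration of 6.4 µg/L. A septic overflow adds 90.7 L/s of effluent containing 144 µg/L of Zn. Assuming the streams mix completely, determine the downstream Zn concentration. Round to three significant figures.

13.7 µg/L

Mixed concentration C = ΣQC/ΣQ = (1620·6.400 + 90.70·144.0) / 1711 = 23430/1711 = 13.70 µg/L.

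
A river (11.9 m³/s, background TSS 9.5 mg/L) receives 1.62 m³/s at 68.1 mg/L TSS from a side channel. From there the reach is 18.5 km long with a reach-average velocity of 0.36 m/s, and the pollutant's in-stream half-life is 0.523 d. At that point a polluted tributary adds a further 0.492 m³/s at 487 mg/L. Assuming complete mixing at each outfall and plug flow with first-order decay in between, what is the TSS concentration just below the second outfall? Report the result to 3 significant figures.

After mixing, C = (11.90·9.500 + 1.620·68.10) / 13.52 = 223.4/13.52 = 16.52 mg/L; combined flow 13.52 m³/s.
Travel time t = 18.5·1000 / 0.36 = 51390 s = 14.27 h.
Half-life 0.523 d → k = ln 2 / 0.523 = 1.325 d⁻¹.
After decay, C = 16.52 × e^(−kt) = 16.52 × 0.4546 = 7.511 mg/L.
At the second outfall, C = (13.52·7.511 + 0.4920·487.0) / (13.52 + 0.4920) = 24.35 mg/L.

24.3 mg/L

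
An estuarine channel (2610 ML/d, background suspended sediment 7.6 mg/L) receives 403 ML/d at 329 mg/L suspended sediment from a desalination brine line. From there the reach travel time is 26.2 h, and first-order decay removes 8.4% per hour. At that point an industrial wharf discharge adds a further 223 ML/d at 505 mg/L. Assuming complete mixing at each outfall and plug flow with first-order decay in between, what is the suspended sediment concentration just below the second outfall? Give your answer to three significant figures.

39.5 mg/L

After mixing, C = (2610·7.600 + 403.0·329.0) / 3013 = 152400/3013 = 50.59 mg/L; combined flow 3013 ML/d.
8.4%/h lost → k = −ln(1 − 0.084) = 0.08774 h⁻¹.
After decay, C = 50.59 × e^(−kt) = 50.59 × 0.1004 = 5.078 mg/L.
At the second outfall, C = (3013·5.078 + 223.0·505.0) / (3013 + 223.0) = 39.53 mg/L.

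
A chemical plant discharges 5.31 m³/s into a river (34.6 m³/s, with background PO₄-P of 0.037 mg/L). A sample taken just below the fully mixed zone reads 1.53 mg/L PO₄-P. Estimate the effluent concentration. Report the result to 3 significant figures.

Mass balance: 34.60·0.03700 + 5.310·Cₑ = 39.91·1.530
→ Cₑ = (39.91·1.530 − 34.60·0.03700) / 5.310 = 11.26 mg/L.

11.3 mg/L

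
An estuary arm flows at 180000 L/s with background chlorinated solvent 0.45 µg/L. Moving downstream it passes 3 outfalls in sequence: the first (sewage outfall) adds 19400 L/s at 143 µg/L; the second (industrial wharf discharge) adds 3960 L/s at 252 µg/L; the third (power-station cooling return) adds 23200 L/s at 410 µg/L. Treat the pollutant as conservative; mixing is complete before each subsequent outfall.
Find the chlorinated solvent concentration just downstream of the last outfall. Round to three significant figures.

59.0 µg/L

Outfall 1: combined Q = 199400 L/s; C = (180000·0.4500 + 19400·143.0)/199400 = 14.32 µg/L.
Outfall 2: combined Q = 203400 L/s; C = (199400·14.32 + 3960·252.0)/203400 = 18.95 µg/L.
Outfall 3: combined Q = 226600 L/s; C = (203400·18.95 + 23200·410.0)/226600 = 58.99 µg/L.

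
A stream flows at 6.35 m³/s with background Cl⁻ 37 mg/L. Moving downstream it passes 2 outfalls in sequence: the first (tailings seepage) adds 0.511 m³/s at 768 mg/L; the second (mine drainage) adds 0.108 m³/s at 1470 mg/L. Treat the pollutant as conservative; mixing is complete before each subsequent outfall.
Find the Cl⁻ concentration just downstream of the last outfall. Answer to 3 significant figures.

Below outfall 1: Q → 6.861 m³/s, C = (6.350·37.00 + 0.5110·768.0)/6.861 = 91.44 mg/L.
Below outfall 2: Q → 6.969 m³/s, C = (6.861·91.44 + 0.1080·1470)/6.969 = 112.8 mg/L.

113 mg/L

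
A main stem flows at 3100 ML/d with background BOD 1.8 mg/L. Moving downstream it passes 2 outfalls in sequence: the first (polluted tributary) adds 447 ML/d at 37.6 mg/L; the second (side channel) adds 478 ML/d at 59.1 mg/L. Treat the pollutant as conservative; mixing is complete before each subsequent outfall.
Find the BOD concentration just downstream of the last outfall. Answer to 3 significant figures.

12.6 mg/L

Outfall 1: combined Q = 3547 ML/d; C = (3100·1.800 + 447.0·37.60)/3547 = 6.312 mg/L.
Outfall 2: combined Q = 4025 ML/d; C = (3547·6.312 + 478.0·59.10)/4025 = 12.58 mg/L.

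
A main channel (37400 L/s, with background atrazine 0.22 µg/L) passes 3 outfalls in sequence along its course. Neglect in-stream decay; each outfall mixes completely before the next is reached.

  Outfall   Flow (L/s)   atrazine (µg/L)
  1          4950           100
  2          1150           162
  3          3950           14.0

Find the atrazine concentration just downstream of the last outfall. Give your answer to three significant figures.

Outfall 1: combined Q = 42350 L/s; C = (37400·0.2200 + 4950·100.0)/42350 = 11.88 µg/L.
Outfall 2: combined Q = 43500 L/s; C = (42350·11.88 + 1150·162.0)/43500 = 15.85 µg/L.
Outfall 3: combined Q = 47450 L/s; C = (43500·15.85 + 3950·14.00)/47450 = 15.70 µg/L.

15.7 µg/L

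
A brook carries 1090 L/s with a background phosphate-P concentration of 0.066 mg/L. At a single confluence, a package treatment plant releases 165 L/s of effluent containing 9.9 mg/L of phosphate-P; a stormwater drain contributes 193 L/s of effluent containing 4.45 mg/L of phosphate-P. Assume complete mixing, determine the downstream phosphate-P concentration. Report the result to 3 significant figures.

After mixing, C = (1090·0.06600 + 165.0·9.900 + 193.0·4.450) / 1448 = 2564/1448 = 1.771 mg/L.

1.77 mg/L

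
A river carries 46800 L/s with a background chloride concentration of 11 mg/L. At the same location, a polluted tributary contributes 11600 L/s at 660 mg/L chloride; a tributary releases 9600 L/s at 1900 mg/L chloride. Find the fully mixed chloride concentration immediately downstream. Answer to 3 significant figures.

Flow-weighted average: C = (46800·11.00 + 11600·660.0 + 9600·1900) / 68000 = 26410000/68000 = 388.4 mg/L.

388 mg/L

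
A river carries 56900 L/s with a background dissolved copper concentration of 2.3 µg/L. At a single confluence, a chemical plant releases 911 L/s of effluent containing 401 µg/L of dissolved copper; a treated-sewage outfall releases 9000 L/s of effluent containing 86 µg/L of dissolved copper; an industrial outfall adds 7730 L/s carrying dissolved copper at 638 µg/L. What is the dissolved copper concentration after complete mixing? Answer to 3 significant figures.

Mass balance: C = (56900·2.300 + 911.0·401.0 + 9000·86.00 + 7730·638.0) / 74540 = 6202000/74540 = 83.20 µg/L.

83.2 µg/L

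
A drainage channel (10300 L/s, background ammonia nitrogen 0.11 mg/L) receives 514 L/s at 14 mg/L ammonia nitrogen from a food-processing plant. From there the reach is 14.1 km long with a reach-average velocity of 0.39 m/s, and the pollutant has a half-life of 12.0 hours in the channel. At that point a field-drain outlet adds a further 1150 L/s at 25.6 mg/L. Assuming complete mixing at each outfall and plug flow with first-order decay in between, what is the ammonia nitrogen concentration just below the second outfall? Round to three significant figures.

Conservation of mass: C = (10300·0.1100 + 514.0·14.00) / 10810 = 8329/10810 = 0.7702 mg/L; combined flow 10810 L/s.
Travel time t = 14.1·1000 / 0.39 = 36150 s = 10.04 h.
Half-life 12.0 h → k = ln 2 / 12.0 = 0.05776 h⁻¹ = 1.386 d⁻¹.
First-order decay: C = 0.7702·exp(−k·t) = 0.7702·0.5598 = 0.4312 mg/L.
At the second outfall, C = (10810·0.4312 + 1150·25.60) / (10810 + 1150) = 2.850 mg/L.

2.85 mg/L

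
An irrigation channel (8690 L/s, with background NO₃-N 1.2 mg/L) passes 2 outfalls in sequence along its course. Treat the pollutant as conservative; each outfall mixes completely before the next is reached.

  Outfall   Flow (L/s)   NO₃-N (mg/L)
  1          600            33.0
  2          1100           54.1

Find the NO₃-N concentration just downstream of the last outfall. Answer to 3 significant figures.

8.64 mg/L

Below outfall 1: Q → 9290 L/s, C = (8690·1.200 + 600.0·33.00)/9290 = 3.254 mg/L.
Below outfall 2: Q → 10390 L/s, C = (9290·3.254 + 1100·54.10)/10390 = 8.637 mg/L.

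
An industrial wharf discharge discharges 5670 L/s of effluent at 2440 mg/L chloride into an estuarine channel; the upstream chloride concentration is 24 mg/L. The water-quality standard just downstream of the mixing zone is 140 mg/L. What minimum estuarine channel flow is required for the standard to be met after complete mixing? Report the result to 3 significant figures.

Set C_mix = 140: (Q·24.00 + 5670·2440) / (Q + 5670) = 140
→ Q = 5670·(2440 − 140)/(140 − 24.00) = 112400 L/s.

112000 L/s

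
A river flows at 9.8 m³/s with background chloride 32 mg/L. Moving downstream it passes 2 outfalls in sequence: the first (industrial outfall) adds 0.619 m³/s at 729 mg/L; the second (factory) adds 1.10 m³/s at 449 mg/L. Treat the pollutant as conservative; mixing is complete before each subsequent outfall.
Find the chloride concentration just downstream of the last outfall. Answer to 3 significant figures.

Below outfall 1: Q → 10.42 m³/s, C = (9.800·32.00 + 0.6190·729.0)/10.42 = 73.41 mg/L.
Below outfall 2: Q → 11.52 m³/s, C = (10.42·73.41 + 1.100·449.0)/11.52 = 109.3 mg/L.

109 mg/L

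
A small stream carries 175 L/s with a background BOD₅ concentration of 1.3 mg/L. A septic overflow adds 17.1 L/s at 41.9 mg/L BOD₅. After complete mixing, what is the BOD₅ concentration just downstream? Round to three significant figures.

Flow-weighted average: C = (175.0·1.300 + 17.10·41.90) / 192.1 = 944.0/192.1 = 4.914 mg/L.

4.91 mg/L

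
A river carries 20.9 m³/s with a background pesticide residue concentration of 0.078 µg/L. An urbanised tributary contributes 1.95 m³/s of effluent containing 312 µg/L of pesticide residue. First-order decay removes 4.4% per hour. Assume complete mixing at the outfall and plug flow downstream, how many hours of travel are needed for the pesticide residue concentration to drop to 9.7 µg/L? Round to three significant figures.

Conservation of mass: C = (20.90·0.07800 + 1.950·312.0) / 22.85 = 610.0/22.85 = 26.70 µg/L.
4.4%/h lost → k = −ln(1 − 0.044) = 0.04500 h⁻¹.
26.70·exp(−k·t) = 9.7 → t = ln(26.70/9.7)/k = 81000 s = 22.50 h.

22.5 h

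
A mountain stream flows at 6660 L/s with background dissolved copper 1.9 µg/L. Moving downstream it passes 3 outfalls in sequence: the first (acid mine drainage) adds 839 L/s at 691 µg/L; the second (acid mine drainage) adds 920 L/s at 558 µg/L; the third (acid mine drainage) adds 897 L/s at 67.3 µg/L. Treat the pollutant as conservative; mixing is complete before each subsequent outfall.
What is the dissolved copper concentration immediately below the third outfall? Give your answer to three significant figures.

125 µg/L

Below outfall 1: Q → 7499 L/s, C = (6660·1.900 + 839.0·691.0)/7499 = 79.00 µg/L.
Below outfall 2: Q → 8419 L/s, C = (7499·79.00 + 920.0·558.0)/8419 = 131.3 µg/L.
Below outfall 3: Q → 9316 L/s, C = (8419·131.3 + 897.0·67.30)/9316 = 125.2 µg/L.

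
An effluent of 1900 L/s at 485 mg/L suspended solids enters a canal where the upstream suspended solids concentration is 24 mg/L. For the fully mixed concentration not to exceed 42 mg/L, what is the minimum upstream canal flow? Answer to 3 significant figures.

46800 L/s

Set C_mix = 42: (Q·24.00 + 1900·485.0) / (Q + 1900) = 42
→ Q = 1900·(485.0 − 42)/(42 − 24.00) = 46760 L/s.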